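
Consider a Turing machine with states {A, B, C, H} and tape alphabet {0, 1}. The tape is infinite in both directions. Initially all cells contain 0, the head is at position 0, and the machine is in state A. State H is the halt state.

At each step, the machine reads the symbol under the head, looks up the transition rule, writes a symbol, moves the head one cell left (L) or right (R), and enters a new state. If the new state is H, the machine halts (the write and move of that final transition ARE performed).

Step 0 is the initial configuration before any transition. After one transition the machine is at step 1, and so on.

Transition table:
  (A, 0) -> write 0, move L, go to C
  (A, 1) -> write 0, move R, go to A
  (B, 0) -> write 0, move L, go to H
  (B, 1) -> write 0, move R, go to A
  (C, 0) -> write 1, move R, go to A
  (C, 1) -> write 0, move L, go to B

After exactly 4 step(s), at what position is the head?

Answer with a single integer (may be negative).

Step 1: in state A at pos 0, read 0 -> (A,0)->write 0,move L,goto C. Now: state=C, head=-1, tape[-2..1]=0000 (head:  ^)
Step 2: in state C at pos -1, read 0 -> (C,0)->write 1,move R,goto A. Now: state=A, head=0, tape[-2..1]=0100 (head:   ^)
Step 3: in state A at pos 0, read 0 -> (A,0)->write 0,move L,goto C. Now: state=C, head=-1, tape[-2..1]=0100 (head:  ^)
Step 4: in state C at pos -1, read 1 -> (C,1)->write 0,move L,goto B. Now: state=B, head=-2, tape[-3..1]=00000 (head:  ^)

Answer: -2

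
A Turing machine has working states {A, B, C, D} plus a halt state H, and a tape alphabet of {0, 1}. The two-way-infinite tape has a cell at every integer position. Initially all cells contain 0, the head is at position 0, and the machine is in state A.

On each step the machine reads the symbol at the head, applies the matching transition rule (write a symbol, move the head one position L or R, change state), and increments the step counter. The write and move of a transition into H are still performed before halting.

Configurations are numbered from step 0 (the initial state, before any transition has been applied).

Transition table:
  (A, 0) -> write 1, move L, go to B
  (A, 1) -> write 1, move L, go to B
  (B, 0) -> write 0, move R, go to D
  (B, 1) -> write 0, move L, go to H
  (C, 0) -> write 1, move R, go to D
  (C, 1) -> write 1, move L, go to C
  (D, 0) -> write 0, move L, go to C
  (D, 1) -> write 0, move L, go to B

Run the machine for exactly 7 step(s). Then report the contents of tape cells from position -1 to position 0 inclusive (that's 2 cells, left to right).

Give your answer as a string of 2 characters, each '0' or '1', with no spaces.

Step 1: in state A at pos 0, read 0 -> (A,0)->write 1,move L,goto B. Now: state=B, head=-1, tape[-2..1]=0010 (head:  ^)
Step 2: in state B at pos -1, read 0 -> (B,0)->write 0,move R,goto D. Now: state=D, head=0, tape[-2..1]=0010 (head:   ^)
Step 3: in state D at pos 0, read 1 -> (D,1)->write 0,move L,goto B. Now: state=B, head=-1, tape[-2..1]=0000 (head:  ^)
Step 4: in state B at pos -1, read 0 -> (B,0)->write 0,move R,goto D. Now: state=D, head=0, tape[-2..1]=0000 (head:   ^)
Step 5: in state D at pos 0, read 0 -> (D,0)->write 0,move L,goto C. Now: state=C, head=-1, tape[-2..1]=0000 (head:  ^)
Step 6: in state C at pos -1, read 0 -> (C,0)->write 1,move R,goto D. Now: state=D, head=0, tape[-2..1]=0100 (head:   ^)
Step 7: in state D at pos 0, read 0 -> (D,0)->write 0,move L,goto C. Now: state=C, head=-1, tape[-2..1]=0100 (head:  ^)

Answer: 10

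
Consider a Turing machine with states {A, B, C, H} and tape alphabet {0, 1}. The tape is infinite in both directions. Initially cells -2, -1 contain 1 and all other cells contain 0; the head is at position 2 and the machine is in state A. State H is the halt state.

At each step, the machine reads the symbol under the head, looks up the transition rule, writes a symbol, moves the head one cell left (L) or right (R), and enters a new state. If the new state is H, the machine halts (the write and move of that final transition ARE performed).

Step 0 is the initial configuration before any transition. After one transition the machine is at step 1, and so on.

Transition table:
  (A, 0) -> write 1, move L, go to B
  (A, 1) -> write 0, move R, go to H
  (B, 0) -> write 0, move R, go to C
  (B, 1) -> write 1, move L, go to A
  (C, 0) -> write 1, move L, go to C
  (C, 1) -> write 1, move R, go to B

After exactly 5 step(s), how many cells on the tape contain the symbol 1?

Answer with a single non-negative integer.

Answer: 4

Derivation:
Step 1: in state A at pos 2, read 0 -> (A,0)->write 1,move L,goto B. Now: state=B, head=1, tape[-3..3]=0110010 (head:     ^)
Step 2: in state B at pos 1, read 0 -> (B,0)->write 0,move R,goto C. Now: state=C, head=2, tape[-3..3]=0110010 (head:      ^)
Step 3: in state C at pos 2, read 1 -> (C,1)->write 1,move R,goto B. Now: state=B, head=3, tape[-3..4]=01100100 (head:       ^)
Step 4: in state B at pos 3, read 0 -> (B,0)->write 0,move R,goto C. Now: state=C, head=4, tape[-3..5]=011001000 (head:        ^)
Step 5: in state C at pos 4, read 0 -> (C,0)->write 1,move L,goto C. Now: state=C, head=3, tape[-3..5]=011001010 (head:       ^)
Cells containing 1 after step 5: {-2, -1, 2, 4} -> 4 cell(s)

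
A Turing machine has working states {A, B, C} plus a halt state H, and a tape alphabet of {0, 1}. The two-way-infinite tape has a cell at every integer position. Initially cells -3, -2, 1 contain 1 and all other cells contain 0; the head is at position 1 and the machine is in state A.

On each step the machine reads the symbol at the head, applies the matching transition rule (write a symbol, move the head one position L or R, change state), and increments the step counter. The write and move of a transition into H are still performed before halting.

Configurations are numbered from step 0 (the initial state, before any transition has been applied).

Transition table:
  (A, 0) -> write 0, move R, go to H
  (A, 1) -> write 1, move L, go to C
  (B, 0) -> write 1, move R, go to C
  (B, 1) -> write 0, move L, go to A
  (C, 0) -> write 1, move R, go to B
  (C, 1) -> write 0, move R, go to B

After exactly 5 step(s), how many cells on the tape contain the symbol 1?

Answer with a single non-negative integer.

Step 1: in state A at pos 1, read 1 -> (A,1)->write 1,move L,goto C. Now: state=C, head=0, tape[-4..2]=0110010 (head:     ^)
Step 2: in state C at pos 0, read 0 -> (C,0)->write 1,move R,goto B. Now: state=B, head=1, tape[-4..2]=0110110 (head:      ^)
Step 3: in state B at pos 1, read 1 -> (B,1)->write 0,move L,goto A. Now: state=A, head=0, tape[-4..2]=0110100 (head:     ^)
Step 4: in state A at pos 0, read 1 -> (A,1)->write 1,move L,goto C. Now: state=C, head=-1, tape[-4..2]=0110100 (head:    ^)
Step 5: in state C at pos -1, read 0 -> (C,0)->write 1,move R,goto B. Now: state=B, head=0, tape[-4..2]=0111100 (head:     ^)
Cells containing 1 after step 5: {-3, -2, -1, 0} -> 4 cell(s)

Answer: 4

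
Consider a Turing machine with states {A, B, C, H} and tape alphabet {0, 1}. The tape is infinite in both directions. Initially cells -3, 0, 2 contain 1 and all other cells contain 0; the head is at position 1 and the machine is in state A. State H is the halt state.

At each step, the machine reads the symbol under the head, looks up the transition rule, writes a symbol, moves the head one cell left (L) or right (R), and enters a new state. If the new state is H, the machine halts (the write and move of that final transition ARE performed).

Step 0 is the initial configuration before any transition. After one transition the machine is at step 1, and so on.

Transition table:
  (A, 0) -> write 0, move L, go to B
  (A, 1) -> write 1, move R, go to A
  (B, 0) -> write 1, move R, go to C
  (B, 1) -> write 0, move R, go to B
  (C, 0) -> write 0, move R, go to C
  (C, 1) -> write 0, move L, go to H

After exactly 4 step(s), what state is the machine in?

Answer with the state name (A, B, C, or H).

Answer: H

Derivation:
Step 1: in state A at pos 1, read 0 -> (A,0)->write 0,move L,goto B. Now: state=B, head=0, tape[-4..3]=01001010 (head:     ^)
Step 2: in state B at pos 0, read 1 -> (B,1)->write 0,move R,goto B. Now: state=B, head=1, tape[-4..3]=01000010 (head:      ^)
Step 3: in state B at pos 1, read 0 -> (B,0)->write 1,move R,goto C. Now: state=C, head=2, tape[-4..3]=01000110 (head:       ^)
Step 4: in state C at pos 2, read 1 -> (C,1)->write 0,move L,goto H. Now: state=H, head=1, tape[-4..3]=01000100 (head:      ^)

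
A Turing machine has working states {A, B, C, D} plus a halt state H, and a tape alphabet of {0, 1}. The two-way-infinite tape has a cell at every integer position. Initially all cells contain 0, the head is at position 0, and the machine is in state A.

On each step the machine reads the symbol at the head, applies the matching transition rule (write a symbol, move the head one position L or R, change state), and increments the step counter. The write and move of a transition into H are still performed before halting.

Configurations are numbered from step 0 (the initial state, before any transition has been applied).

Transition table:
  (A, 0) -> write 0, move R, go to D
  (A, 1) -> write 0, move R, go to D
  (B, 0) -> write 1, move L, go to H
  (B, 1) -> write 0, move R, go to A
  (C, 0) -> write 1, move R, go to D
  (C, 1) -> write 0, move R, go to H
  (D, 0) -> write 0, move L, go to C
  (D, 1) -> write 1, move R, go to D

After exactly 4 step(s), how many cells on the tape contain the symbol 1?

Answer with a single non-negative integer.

Answer: 1

Derivation:
Step 1: in state A at pos 0, read 0 -> (A,0)->write 0,move R,goto D. Now: state=D, head=1, tape[-1..2]=0000 (head:   ^)
Step 2: in state D at pos 1, read 0 -> (D,0)->write 0,move L,goto C. Now: state=C, head=0, tape[-1..2]=0000 (head:  ^)
Step 3: in state C at pos 0, read 0 -> (C,0)->write 1,move R,goto D. Now: state=D, head=1, tape[-1..2]=0100 (head:   ^)
Step 4: in state D at pos 1, read 0 -> (D,0)->write 0,move L,goto C. Now: state=C, head=0, tape[-1..2]=0100 (head:  ^)
Cells containing 1 after step 4: {0} -> 1 cell(s)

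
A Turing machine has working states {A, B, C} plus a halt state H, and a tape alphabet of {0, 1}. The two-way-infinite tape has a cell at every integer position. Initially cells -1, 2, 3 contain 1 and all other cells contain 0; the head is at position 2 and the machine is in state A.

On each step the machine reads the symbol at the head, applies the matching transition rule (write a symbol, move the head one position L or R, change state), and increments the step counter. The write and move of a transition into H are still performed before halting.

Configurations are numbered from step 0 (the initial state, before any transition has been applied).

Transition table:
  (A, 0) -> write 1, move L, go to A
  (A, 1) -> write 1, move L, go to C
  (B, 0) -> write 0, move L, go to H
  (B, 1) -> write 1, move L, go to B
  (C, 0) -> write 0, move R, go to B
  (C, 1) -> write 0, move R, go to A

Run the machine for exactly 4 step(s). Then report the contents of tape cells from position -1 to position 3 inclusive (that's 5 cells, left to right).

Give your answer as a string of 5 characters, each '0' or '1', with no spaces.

Step 1: in state A at pos 2, read 1 -> (A,1)->write 1,move L,goto C. Now: state=C, head=1, tape[-2..4]=0100110 (head:    ^)
Step 2: in state C at pos 1, read 0 -> (C,0)->write 0,move R,goto B. Now: state=B, head=2, tape[-2..4]=0100110 (head:     ^)
Step 3: in state B at pos 2, read 1 -> (B,1)->write 1,move L,goto B. Now: state=B, head=1, tape[-2..4]=0100110 (head:    ^)
Step 4: in state B at pos 1, read 0 -> (B,0)->write 0,move L,goto H. Now: state=H, head=0, tape[-2..4]=0100110 (head:   ^)

Answer: 10011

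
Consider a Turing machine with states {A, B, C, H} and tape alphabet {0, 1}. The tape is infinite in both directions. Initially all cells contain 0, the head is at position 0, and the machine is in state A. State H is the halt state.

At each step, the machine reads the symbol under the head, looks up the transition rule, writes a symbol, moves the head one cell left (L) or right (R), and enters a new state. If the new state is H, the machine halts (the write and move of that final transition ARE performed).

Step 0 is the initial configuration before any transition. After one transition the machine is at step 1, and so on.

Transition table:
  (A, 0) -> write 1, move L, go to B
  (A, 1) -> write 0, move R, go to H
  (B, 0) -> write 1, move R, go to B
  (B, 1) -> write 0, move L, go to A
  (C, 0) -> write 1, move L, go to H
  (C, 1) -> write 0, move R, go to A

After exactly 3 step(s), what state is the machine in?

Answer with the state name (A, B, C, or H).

Answer: A

Derivation:
Step 1: in state A at pos 0, read 0 -> (A,0)->write 1,move L,goto B. Now: state=B, head=-1, tape[-2..1]=0010 (head:  ^)
Step 2: in state B at pos -1, read 0 -> (B,0)->write 1,move R,goto B. Now: state=B, head=0, tape[-2..1]=0110 (head:   ^)
Step 3: in state B at pos 0, read 1 -> (B,1)->write 0,move L,goto A. Now: state=A, head=-1, tape[-2..1]=0100 (head:  ^)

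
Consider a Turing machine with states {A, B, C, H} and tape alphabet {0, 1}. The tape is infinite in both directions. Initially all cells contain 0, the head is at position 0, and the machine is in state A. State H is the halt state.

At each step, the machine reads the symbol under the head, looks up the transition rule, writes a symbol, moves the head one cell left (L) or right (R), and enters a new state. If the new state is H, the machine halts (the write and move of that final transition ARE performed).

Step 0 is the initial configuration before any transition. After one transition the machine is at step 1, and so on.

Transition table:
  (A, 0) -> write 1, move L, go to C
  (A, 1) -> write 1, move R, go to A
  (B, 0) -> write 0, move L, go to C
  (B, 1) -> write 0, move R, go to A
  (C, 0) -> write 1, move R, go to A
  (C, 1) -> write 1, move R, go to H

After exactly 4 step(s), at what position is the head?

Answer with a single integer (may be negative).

Step 1: in state A at pos 0, read 0 -> (A,0)->write 1,move L,goto C. Now: state=C, head=-1, tape[-2..1]=0010 (head:  ^)
Step 2: in state C at pos -1, read 0 -> (C,0)->write 1,move R,goto A. Now: state=A, head=0, tape[-2..1]=0110 (head:   ^)
Step 3: in state A at pos 0, read 1 -> (A,1)->write 1,move R,goto A. Now: state=A, head=1, tape[-2..2]=01100 (head:    ^)
Step 4: in state A at pos 1, read 0 -> (A,0)->write 1,move L,goto C. Now: state=C, head=0, tape[-2..2]=01110 (head:   ^)

Answer: 0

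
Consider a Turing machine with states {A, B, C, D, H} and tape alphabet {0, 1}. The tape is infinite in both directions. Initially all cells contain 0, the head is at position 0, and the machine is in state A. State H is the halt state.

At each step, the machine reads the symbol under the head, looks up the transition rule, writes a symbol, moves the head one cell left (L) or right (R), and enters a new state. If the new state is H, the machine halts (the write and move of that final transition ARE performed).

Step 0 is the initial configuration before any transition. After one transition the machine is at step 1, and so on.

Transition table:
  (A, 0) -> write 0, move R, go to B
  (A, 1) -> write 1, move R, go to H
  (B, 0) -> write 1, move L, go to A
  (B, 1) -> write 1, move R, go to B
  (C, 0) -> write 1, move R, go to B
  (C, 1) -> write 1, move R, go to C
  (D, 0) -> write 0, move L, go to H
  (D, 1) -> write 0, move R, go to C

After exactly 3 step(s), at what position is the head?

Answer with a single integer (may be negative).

Answer: 1

Derivation:
Step 1: in state A at pos 0, read 0 -> (A,0)->write 0,move R,goto B. Now: state=B, head=1, tape[-1..2]=0000 (head:   ^)
Step 2: in state B at pos 1, read 0 -> (B,0)->write 1,move L,goto A. Now: state=A, head=0, tape[-1..2]=0010 (head:  ^)
Step 3: in state A at pos 0, read 0 -> (A,0)->write 0,move R,goto B. Now: state=B, head=1, tape[-1..2]=0010 (head:   ^)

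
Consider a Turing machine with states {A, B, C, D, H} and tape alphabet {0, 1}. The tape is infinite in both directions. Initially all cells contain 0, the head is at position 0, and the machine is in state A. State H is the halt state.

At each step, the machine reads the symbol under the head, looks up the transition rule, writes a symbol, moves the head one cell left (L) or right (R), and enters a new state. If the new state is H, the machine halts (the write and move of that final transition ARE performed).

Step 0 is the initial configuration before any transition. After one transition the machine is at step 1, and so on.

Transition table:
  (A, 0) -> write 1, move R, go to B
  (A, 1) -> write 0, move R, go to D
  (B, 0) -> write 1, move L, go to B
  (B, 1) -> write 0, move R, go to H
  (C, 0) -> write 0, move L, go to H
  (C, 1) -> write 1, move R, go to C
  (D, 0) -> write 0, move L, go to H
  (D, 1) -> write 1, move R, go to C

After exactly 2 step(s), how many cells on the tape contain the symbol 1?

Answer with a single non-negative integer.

Step 1: in state A at pos 0, read 0 -> (A,0)->write 1,move R,goto B. Now: state=B, head=1, tape[-1..2]=0100 (head:   ^)
Step 2: in state B at pos 1, read 0 -> (B,0)->write 1,move L,goto B. Now: state=B, head=0, tape[-1..2]=0110 (head:  ^)
Cells containing 1 after step 2: {0, 1} -> 2 cell(s)

Answer: 2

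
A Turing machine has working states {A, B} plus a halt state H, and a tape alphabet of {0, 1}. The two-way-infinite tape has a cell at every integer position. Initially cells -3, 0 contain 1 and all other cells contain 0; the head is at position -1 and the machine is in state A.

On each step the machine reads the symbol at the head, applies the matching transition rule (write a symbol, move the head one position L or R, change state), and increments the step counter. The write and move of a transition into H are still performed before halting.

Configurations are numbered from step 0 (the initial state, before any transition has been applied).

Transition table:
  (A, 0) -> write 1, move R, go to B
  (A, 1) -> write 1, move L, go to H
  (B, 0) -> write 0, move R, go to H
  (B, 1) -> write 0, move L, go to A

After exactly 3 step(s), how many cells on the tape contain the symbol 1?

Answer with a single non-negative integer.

Answer: 2

Derivation:
Step 1: in state A at pos -1, read 0 -> (A,0)->write 1,move R,goto B. Now: state=B, head=0, tape[-4..1]=010110 (head:     ^)
Step 2: in state B at pos 0, read 1 -> (B,1)->write 0,move L,goto A. Now: state=A, head=-1, tape[-4..1]=010100 (head:    ^)
Step 3: in state A at pos -1, read 1 -> (A,1)->write 1,move L,goto H. Now: state=H, head=-2, tape[-4..1]=010100 (head:   ^)
Cells containing 1 after step 3: {-3, -1} -> 2 cell(s)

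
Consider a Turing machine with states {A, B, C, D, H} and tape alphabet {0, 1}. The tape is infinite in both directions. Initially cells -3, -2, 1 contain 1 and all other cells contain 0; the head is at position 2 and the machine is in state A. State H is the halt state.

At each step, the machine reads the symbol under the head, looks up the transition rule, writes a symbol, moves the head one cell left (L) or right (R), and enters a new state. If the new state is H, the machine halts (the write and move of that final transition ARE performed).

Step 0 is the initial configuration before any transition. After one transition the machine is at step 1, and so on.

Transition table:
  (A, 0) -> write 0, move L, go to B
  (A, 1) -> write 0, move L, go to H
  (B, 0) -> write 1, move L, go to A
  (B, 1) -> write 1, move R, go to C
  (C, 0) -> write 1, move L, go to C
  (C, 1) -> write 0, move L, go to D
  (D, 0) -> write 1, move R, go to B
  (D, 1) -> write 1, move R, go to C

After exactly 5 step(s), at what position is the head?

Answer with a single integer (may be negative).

Step 1: in state A at pos 2, read 0 -> (A,0)->write 0,move L,goto B. Now: state=B, head=1, tape[-4..3]=01100100 (head:      ^)
Step 2: in state B at pos 1, read 1 -> (B,1)->write 1,move R,goto C. Now: state=C, head=2, tape[-4..3]=01100100 (head:       ^)
Step 3: in state C at pos 2, read 0 -> (C,0)->write 1,move L,goto C. Now: state=C, head=1, tape[-4..3]=01100110 (head:      ^)
Step 4: in state C at pos 1, read 1 -> (C,1)->write 0,move L,goto D. Now: state=D, head=0, tape[-4..3]=01100010 (head:     ^)
Step 5: in state D at pos 0, read 0 -> (D,0)->write 1,move R,goto B. Now: state=B, head=1, tape[-4..3]=01101010 (head:      ^)

Answer: 1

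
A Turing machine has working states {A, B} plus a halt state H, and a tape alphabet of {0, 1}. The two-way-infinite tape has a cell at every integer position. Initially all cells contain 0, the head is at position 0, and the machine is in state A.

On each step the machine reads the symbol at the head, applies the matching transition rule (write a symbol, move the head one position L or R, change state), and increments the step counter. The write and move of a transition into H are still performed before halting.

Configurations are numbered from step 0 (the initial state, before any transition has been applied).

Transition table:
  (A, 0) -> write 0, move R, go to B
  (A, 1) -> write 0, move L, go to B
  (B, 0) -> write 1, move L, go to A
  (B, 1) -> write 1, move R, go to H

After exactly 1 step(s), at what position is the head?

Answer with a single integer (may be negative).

Answer: 1

Derivation:
Step 1: in state A at pos 0, read 0 -> (A,0)->write 0,move R,goto B. Now: state=B, head=1, tape[-1..2]=0000 (head:   ^)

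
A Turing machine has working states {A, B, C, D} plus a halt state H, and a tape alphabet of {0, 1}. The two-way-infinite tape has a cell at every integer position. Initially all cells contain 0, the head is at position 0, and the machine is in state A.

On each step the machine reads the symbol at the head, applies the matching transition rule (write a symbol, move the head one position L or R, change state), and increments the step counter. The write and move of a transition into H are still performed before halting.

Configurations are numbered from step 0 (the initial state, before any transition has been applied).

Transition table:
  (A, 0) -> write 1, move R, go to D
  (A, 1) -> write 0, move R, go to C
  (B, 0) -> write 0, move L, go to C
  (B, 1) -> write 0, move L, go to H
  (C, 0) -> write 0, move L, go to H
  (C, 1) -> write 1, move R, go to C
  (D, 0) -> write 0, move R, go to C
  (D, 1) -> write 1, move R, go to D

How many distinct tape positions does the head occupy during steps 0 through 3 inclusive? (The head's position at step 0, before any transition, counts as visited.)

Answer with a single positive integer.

Step 1: in state A at pos 0, read 0 -> (A,0)->write 1,move R,goto D. Now: state=D, head=1, tape[-1..2]=0100 (head:   ^)
Step 2: in state D at pos 1, read 0 -> (D,0)->write 0,move R,goto C. Now: state=C, head=2, tape[-1..3]=01000 (head:    ^)
Step 3: in state C at pos 2, read 0 -> (C,0)->write 0,move L,goto H. Now: state=H, head=1, tape[-1..3]=01000 (head:   ^)
Head positions at steps 0..3: starting at 0, distinct positions visited = {0, 1, 2} -> 3 position(s)

Answer: 3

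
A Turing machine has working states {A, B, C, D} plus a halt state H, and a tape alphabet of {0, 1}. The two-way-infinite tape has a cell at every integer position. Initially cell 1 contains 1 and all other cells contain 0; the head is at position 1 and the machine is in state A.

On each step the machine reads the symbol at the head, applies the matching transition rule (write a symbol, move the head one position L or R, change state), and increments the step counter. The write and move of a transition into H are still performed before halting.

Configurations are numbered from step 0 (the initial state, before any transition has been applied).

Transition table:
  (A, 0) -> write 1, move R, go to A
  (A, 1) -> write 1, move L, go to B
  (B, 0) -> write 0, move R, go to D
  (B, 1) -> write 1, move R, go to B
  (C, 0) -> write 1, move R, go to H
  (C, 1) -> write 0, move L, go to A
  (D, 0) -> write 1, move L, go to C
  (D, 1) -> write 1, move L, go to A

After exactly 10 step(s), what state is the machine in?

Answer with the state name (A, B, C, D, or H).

Answer: H

Derivation:
Step 1: in state A at pos 1, read 1 -> (A,1)->write 1,move L,goto B. Now: state=B, head=0, tape[-1..2]=0010 (head:  ^)
Step 2: in state B at pos 0, read 0 -> (B,0)->write 0,move R,goto D. Now: state=D, head=1, tape[-1..2]=0010 (head:   ^)
Step 3: in state D at pos 1, read 1 -> (D,1)->write 1,move L,goto A. Now: state=A, head=0, tape[-1..2]=0010 (head:  ^)
Step 4: in state A at pos 0, read 0 -> (A,0)->write 1,move R,goto A. Now: state=A, head=1, tape[-1..2]=0110 (head:   ^)
Step 5: in state A at pos 1, read 1 -> (A,1)->write 1,move L,goto B. Now: state=B, head=0, tape[-1..2]=0110 (head:  ^)
Step 6: in state B at pos 0, read 1 -> (B,1)->write 1,move R,goto B. Now: state=B, head=1, tape[-1..2]=0110 (head:   ^)
Step 7: in state B at pos 1, read 1 -> (B,1)->write 1,move R,goto B. Now: state=B, head=2, tape[-1..3]=01100 (head:    ^)
Step 8: in state B at pos 2, read 0 -> (B,0)->write 0,move R,goto D. Now: state=D, head=3, tape[-1..4]=011000 (head:     ^)
Step 9: in state D at pos 3, read 0 -> (D,0)->write 1,move L,goto C. Now: state=C, head=2, tape[-1..4]=011010 (head:    ^)
Step 10: in state C at pos 2, read 0 -> (C,0)->write 1,move R,goto H. Now: state=H, head=3, tape[-1..4]=011110 (head:     ^)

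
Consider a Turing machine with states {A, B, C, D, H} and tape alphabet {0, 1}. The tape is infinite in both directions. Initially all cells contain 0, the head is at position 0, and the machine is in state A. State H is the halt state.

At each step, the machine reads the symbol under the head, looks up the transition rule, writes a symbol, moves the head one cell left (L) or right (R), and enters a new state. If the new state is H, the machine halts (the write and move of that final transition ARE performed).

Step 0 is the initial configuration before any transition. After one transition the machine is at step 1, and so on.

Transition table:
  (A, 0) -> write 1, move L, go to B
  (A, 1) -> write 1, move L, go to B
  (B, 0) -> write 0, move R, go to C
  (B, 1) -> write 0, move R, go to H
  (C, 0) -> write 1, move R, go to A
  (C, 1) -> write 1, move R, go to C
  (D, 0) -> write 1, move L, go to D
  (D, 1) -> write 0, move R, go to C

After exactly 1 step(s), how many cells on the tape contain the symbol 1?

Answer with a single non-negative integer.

Step 1: in state A at pos 0, read 0 -> (A,0)->write 1,move L,goto B. Now: state=B, head=-1, tape[-2..1]=0010 (head:  ^)
Cells containing 1 after step 1: {0} -> 1 cell(s)

Answer: 1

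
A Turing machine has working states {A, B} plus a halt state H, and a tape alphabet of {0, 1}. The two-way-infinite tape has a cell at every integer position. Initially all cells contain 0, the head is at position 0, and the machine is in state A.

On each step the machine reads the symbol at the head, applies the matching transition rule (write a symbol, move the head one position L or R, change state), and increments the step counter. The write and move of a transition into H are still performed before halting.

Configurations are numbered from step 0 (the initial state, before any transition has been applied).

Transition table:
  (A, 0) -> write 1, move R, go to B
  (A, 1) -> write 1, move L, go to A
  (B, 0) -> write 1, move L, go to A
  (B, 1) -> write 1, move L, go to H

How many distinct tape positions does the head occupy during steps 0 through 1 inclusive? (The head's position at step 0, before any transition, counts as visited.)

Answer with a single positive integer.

Step 1: in state A at pos 0, read 0 -> (A,0)->write 1,move R,goto B. Now: state=B, head=1, tape[-1..2]=0100 (head:   ^)
Head positions at steps 0..1: starting at 0, distinct positions visited = {0, 1} -> 2 position(s)

Answer: 2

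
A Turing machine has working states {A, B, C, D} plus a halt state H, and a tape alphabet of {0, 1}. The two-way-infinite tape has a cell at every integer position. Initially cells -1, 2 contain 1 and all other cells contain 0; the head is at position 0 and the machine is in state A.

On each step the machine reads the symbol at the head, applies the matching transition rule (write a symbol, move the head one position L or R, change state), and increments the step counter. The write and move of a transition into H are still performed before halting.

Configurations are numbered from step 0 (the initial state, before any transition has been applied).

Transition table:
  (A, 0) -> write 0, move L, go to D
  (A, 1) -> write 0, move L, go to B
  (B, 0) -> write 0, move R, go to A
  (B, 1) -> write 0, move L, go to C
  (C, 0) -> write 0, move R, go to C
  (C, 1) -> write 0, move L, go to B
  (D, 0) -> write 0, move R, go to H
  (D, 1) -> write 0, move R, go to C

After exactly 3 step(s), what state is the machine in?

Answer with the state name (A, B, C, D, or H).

Answer: C

Derivation:
Step 1: in state A at pos 0, read 0 -> (A,0)->write 0,move L,goto D. Now: state=D, head=-1, tape[-2..3]=010010 (head:  ^)
Step 2: in state D at pos -1, read 1 -> (D,1)->write 0,move R,goto C. Now: state=C, head=0, tape[-2..3]=000010 (head:   ^)
Step 3: in state C at pos 0, read 0 -> (C,0)->write 0,move R,goto C. Now: state=C, head=1, tape[-2..3]=000010 (head:    ^)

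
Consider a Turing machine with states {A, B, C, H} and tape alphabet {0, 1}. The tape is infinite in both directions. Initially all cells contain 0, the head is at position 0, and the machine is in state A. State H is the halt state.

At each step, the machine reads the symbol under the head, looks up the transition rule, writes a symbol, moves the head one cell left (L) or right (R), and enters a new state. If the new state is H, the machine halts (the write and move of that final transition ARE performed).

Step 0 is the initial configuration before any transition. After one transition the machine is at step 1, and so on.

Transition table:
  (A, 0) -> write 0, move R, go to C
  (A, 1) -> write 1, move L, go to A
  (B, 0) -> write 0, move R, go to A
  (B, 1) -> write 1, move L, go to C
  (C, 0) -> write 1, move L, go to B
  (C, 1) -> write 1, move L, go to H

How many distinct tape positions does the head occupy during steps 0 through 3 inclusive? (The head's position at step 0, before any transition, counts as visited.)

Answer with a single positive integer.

Step 1: in state A at pos 0, read 0 -> (A,0)->write 0,move R,goto C. Now: state=C, head=1, tape[-1..2]=0000 (head:   ^)
Step 2: in state C at pos 1, read 0 -> (C,0)->write 1,move L,goto B. Now: state=B, head=0, tape[-1..2]=0010 (head:  ^)
Step 3: in state B at pos 0, read 0 -> (B,0)->write 0,move R,goto A. Now: state=A, head=1, tape[-1..2]=0010 (head:   ^)
Head positions at steps 0..3: starting at 0, distinct positions visited = {0, 1} -> 2 position(s)

Answer: 2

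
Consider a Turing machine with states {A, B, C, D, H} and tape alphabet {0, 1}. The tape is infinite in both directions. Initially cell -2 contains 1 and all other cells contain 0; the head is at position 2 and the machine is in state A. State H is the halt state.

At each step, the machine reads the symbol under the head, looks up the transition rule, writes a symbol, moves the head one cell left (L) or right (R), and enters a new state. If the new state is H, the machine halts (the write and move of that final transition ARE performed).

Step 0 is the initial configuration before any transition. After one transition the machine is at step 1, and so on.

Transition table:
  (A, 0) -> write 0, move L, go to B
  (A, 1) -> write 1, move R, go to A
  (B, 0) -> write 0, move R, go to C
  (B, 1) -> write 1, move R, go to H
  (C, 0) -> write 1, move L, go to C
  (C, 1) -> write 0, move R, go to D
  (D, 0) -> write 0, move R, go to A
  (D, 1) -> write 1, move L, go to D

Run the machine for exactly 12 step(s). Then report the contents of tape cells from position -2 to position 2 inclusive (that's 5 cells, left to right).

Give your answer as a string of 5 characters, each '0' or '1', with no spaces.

Step 1: in state A at pos 2, read 0 -> (A,0)->write 0,move L,goto B. Now: state=B, head=1, tape[-3..3]=0100000 (head:     ^)
Step 2: in state B at pos 1, read 0 -> (B,0)->write 0,move R,goto C. Now: state=C, head=2, tape[-3..3]=0100000 (head:      ^)
Step 3: in state C at pos 2, read 0 -> (C,0)->write 1,move L,goto C. Now: state=C, head=1, tape[-3..3]=0100010 (head:     ^)
Step 4: in state C at pos 1, read 0 -> (C,0)->write 1,move L,goto C. Now: state=C, head=0, tape[-3..3]=0100110 (head:    ^)
Step 5: in state C at pos 0, read 0 -> (C,0)->write 1,move L,goto C. Now: state=C, head=-1, tape[-3..3]=0101110 (head:   ^)
Step 6: in state C at pos -1, read 0 -> (C,0)->write 1,move L,goto C. Now: state=C, head=-2, tape[-3..3]=0111110 (head:  ^)
Step 7: in state C at pos -2, read 1 -> (C,1)->write 0,move R,goto D. Now: state=D, head=-1, tape[-3..3]=0011110 (head:   ^)
Step 8: in state D at pos -1, read 1 -> (D,1)->write 1,move L,goto D. Now: state=D, head=-2, tape[-3..3]=0011110 (head:  ^)
Step 9: in state D at pos -2, read 0 -> (D,0)->write 0,move R,goto A. Now: state=A, head=-1, tape[-3..3]=0011110 (head:   ^)
Step 10: in state A at pos -1, read 1 -> (A,1)->write 1,move R,goto A. Now: state=A, head=0, tape[-3..3]=0011110 (head:    ^)
Step 11: in state A at pos 0, read 1 -> (A,1)->write 1,move R,goto A. Now: state=A, head=1, tape[-3..3]=0011110 (head:     ^)
Step 12: in state A at pos 1, read 1 -> (A,1)->write 1,move R,goto A. Now: state=A, head=2, tape[-3..3]=0011110 (head:      ^)

Answer: 01111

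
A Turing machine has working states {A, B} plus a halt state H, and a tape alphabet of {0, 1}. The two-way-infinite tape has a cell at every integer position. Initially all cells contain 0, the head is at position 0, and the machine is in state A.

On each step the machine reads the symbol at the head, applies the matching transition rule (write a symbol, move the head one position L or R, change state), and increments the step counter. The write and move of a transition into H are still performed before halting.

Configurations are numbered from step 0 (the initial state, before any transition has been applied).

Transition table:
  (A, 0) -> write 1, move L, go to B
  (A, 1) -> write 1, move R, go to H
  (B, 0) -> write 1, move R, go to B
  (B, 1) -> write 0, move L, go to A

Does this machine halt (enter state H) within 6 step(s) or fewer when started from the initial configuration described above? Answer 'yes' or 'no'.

Answer: yes

Derivation:
Step 1: in state A at pos 0, read 0 -> (A,0)->write 1,move L,goto B. Now: state=B, head=-1, tape[-2..1]=0010 (head:  ^)
Step 2: in state B at pos -1, read 0 -> (B,0)->write 1,move R,goto B. Now: state=B, head=0, tape[-2..1]=0110 (head:   ^)
Step 3: in state B at pos 0, read 1 -> (B,1)->write 0,move L,goto A. Now: state=A, head=-1, tape[-2..1]=0100 (head:  ^)
Step 4: in state A at pos -1, read 1 -> (A,1)->write 1,move R,goto H. Now: state=H, head=0, tape[-2..1]=0100 (head:   ^)
State H reached at step 4; 4 <= 6 -> yes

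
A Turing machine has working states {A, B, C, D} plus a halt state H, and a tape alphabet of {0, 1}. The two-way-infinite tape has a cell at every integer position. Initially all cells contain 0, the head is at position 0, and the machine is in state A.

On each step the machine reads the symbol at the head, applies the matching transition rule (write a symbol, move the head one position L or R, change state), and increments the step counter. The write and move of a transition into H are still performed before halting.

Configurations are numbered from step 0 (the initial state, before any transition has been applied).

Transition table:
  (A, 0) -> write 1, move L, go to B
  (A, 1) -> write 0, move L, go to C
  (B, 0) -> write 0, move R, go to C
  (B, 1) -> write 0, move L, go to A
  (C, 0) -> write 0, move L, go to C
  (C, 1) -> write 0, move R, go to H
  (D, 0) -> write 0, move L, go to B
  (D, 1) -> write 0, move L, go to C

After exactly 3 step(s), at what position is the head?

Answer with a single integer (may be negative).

Answer: 1

Derivation:
Step 1: in state A at pos 0, read 0 -> (A,0)->write 1,move L,goto B. Now: state=B, head=-1, tape[-2..1]=0010 (head:  ^)
Step 2: in state B at pos -1, read 0 -> (B,0)->write 0,move R,goto C. Now: state=C, head=0, tape[-2..1]=0010 (head:   ^)
Step 3: in state C at pos 0, read 1 -> (C,1)->write 0,move R,goto H. Now: state=H, head=1, tape[-2..2]=00000 (head:    ^)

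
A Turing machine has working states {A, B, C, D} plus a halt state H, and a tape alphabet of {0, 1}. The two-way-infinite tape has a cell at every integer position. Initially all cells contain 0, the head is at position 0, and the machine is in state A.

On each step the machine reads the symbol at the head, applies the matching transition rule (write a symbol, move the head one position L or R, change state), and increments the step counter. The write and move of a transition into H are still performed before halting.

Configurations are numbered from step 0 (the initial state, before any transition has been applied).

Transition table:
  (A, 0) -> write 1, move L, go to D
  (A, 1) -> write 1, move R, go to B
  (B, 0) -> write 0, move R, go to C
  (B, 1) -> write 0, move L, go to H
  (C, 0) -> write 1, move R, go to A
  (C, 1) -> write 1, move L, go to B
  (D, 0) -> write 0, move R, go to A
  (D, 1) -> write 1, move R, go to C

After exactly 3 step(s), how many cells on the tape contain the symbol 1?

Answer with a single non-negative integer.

Step 1: in state A at pos 0, read 0 -> (A,0)->write 1,move L,goto D. Now: state=D, head=-1, tape[-2..1]=0010 (head:  ^)
Step 2: in state D at pos -1, read 0 -> (D,0)->write 0,move R,goto A. Now: state=A, head=0, tape[-2..1]=0010 (head:   ^)
Step 3: in state A at pos 0, read 1 -> (A,1)->write 1,move R,goto B. Now: state=B, head=1, tape[-2..2]=00100 (head:    ^)
Cells containing 1 after step 3: {0} -> 1 cell(s)

Answer: 1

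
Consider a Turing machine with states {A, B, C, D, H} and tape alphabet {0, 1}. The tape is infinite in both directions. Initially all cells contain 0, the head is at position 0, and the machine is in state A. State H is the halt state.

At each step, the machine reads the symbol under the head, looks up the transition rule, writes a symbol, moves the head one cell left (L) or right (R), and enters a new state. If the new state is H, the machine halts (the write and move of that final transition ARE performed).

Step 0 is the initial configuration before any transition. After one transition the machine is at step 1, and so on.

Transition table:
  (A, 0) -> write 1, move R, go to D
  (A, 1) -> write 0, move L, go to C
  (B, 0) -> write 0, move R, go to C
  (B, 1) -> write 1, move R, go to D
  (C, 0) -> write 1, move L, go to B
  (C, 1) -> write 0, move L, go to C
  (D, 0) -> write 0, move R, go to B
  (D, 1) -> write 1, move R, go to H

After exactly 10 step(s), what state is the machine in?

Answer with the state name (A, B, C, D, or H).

Answer: B

Derivation:
Step 1: in state A at pos 0, read 0 -> (A,0)->write 1,move R,goto D. Now: state=D, head=1, tape[-1..2]=0100 (head:   ^)
Step 2: in state D at pos 1, read 0 -> (D,0)->write 0,move R,goto B. Now: state=B, head=2, tape[-1..3]=01000 (head:    ^)
Step 3: in state B at pos 2, read 0 -> (B,0)->write 0,move R,goto C. Now: state=C, head=3, tape[-1..4]=010000 (head:     ^)
Step 4: in state C at pos 3, read 0 -> (C,0)->write 1,move L,goto B. Now: state=B, head=2, tape[-1..4]=010010 (head:    ^)
Step 5: in state B at pos 2, read 0 -> (B,0)->write 0,move R,goto C. Now: state=C, head=3, tape[-1..4]=010010 (head:     ^)
Step 6: in state C at pos 3, read 1 -> (C,1)->write 0,move L,goto C. Now: state=C, head=2, tape[-1..4]=010000 (head:    ^)
Step 7: in state C at pos 2, read 0 -> (C,0)->write 1,move L,goto B. Now: state=B, head=1, tape[-1..4]=010100 (head:   ^)
Step 8: in state B at pos 1, read 0 -> (B,0)->write 0,move R,goto C. Now: state=C, head=2, tape[-1..4]=010100 (head:    ^)
Step 9: in state C at pos 2, read 1 -> (C,1)->write 0,move L,goto C. Now: state=C, head=1, tape[-1..4]=010000 (head:   ^)
Step 10: in state C at pos 1, read 0 -> (C,0)->write 1,move L,goto B. Now: state=B, head=0, tape[-1..4]=011000 (head:  ^)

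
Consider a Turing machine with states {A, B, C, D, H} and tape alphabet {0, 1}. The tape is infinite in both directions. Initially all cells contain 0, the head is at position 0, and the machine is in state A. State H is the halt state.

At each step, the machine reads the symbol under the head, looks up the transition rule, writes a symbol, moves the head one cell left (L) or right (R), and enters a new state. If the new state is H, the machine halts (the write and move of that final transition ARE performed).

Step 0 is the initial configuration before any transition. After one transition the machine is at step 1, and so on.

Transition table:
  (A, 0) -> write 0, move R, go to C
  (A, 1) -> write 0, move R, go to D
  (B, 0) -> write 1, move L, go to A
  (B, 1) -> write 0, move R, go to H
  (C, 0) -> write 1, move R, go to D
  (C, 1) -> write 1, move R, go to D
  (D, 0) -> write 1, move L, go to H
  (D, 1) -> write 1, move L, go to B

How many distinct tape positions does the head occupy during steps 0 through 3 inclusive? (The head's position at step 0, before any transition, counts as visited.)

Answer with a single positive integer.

Answer: 3

Derivation:
Step 1: in state A at pos 0, read 0 -> (A,0)->write 0,move R,goto C. Now: state=C, head=1, tape[-1..2]=0000 (head:   ^)
Step 2: in state C at pos 1, read 0 -> (C,0)->write 1,move R,goto D. Now: state=D, head=2, tape[-1..3]=00100 (head:    ^)
Step 3: in state D at pos 2, read 0 -> (D,0)->write 1,move L,goto H. Now: state=H, head=1, tape[-1..3]=00110 (head:   ^)
Head positions at steps 0..3: starting at 0, distinct positions visited = {0, 1, 2} -> 3 position(s)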